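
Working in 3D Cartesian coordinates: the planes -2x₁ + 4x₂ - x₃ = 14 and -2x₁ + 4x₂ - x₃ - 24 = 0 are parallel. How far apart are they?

10√21/21

Both planes have normal n = (-2, 4, -1), |n| = √21. Any point on the first plane is at distance |24 − 14|/|n| = 10/√21 = 10√21/21 from the second.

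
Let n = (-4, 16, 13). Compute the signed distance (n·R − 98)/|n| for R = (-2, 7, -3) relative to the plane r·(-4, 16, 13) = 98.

-17/21

n·R − 98 = -17.
|n| = 21, so the signed distance is -17/21.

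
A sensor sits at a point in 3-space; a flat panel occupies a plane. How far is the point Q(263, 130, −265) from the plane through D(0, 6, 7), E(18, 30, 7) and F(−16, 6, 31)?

DE = (18, 24, 0) and DF = (−16, 0, 24), so a normal is n = DE × DF = (576, −432, 384).
Then n·(263, 130, −265) − 96 = −6528.
|n| = √(331776 + 186624 + 147456) = 816, so the distance is |-6528|/816 = 8.

8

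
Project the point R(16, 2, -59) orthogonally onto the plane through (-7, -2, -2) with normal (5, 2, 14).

(31, 8, -17)

n = (5, 2, 14), |n|² = 225, and n·R − (-67) = -675.
t = -675/225 = -3, so the foot is R − t·n = (16, 2, -59) − (-3)·(5, 2, 14) = (31, 8, -17).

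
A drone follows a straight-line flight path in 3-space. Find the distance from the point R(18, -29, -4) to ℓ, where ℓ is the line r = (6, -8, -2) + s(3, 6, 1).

9√5

Direction vector d = (3, 6, 1).
AP = (12, -21, -2), and AP × d = (-9, -18, 135).
|AP × d|² = 18630 and |d|² = 46, so the distance is √(18630/46) = √405 = 9√5.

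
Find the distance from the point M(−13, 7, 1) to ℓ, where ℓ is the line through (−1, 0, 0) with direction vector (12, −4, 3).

Direction vector d = (12, −4, 3).
AP = (−12, 7, 1); AP·d = -169, |AP|² = 194, |d|² = 169.
distance² = |AP|² − (AP·d)²/|d|² = 194 − 28561/169 = 25, so the distance is 5.

5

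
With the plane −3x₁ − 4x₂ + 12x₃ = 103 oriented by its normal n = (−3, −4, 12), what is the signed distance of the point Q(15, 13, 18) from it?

n·Q − 103 = 16.
|n| = 13, so the signed distance is 16/13.

16/13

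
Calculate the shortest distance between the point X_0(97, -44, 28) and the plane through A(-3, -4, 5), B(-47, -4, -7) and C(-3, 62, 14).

AB = (-44, 0, -12) and AC = (0, 66, 9), so a normal is n = AB × AC = (792, 396, -2904).
Then n·(97, -44, 28) - (-18480) = -3432.
|n| = √(627264 + 156816 + 8433216) = 3036, so the distance is |-3432|/3036 = 26/23.

26/23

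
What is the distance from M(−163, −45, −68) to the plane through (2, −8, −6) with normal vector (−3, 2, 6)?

7

The plane has equation n·(r − (2, −8, −6)) = 0, i.e. n·r = -58.
Then n·(−163, −45, −68) − (−58) = 49.
|n| = √(9 + 4 + 36) = 7, so the distance is |49|/7 = 7.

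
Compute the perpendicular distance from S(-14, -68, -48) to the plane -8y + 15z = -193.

Normal vector n = (0, -8, 15), and n·(-14, -68, -48) - (-193) = 17.
|n| = √(0 + 64 + 225) = 17, so the distance is |17|/17 = 1.

1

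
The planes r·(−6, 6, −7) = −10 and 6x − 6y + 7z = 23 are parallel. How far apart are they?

13/11

Divide the second equation by -1 to match normals: −6x + 6y − 7z = -23.
With common normal n = (−6, 6, −7) (|n| = 11), the distance is |(-10) − (-23)|/|n| = 13/11.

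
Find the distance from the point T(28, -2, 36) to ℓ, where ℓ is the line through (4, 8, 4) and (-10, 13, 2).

20√2

A direction vector is d = (-14, 5, -2).
AP = (24, -10, 32); AP·d = -450, |AP|² = 1700, |d|² = 225.
distance² = |AP|² − (AP·d)²/|d|² = 1700 − 202500/225 = 800, so the distance is 20√2.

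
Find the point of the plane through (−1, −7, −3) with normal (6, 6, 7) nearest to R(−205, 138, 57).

(-2291/11, 1482/11, 585/11)

n = (6, 6, 7), |n|² = 121, and n·R − (-69) = 66.
t = 66/121 = 6/11, so the foot is R − t·n = (−205, 138, 57) − (6/11)·(6, 6, 7) = (−2291/11, 1482/11, 585/11).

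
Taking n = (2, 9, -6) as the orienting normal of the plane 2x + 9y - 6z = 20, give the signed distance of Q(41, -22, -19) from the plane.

n·Q − 20 = -22.
|n| = 11, so the signed distance is -22/11 = -2.

-2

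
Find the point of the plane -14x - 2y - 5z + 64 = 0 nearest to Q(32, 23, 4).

n = (-14, -2, -5), |n|² = 225, and n·Q − (-64) = -450.
t = -450/225 = -2, so the foot is Q − t·n = (32, 23, 4) − (-2)·(-14, -2, -5) = (4, 19, -6).

(4, 19, -6)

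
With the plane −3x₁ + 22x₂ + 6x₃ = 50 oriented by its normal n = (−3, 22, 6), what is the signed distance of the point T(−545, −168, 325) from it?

n·T − 50 = -161.
|n| = 23, so the signed distance is -161/23 = -7.

-7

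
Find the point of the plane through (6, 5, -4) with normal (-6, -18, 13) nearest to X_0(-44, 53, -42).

The perpendicular from X_0 has direction n = (-6, -18, 13): r = (-44, 53, -42) + λ(-6, -18, 13).
Substitute into the plane: n·(X_0 + λn) = -178 gives -1236 + 529λ = -178, so λ = 2.
Foot = (-44, 53, -42) + 2·(-6, -18, 13) = (-56, 17, -16).

(-56, 17, -16)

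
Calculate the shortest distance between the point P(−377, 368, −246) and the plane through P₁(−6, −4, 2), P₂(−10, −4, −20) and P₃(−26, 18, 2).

9

P₁P₂ = (−4, 0, −22) and P₁P₃ = (−20, 22, 0), so a normal is n = P₁P₂ × P₁P₃ = (484, 440, −88).
Then n·(−377, 368, −246) − (−4840) = 5940.
|n| = √(234256 + 193600 + 7744) = 660, so the distance is |5940|/660 = 9.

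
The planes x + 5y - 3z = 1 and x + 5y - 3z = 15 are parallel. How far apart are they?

2√35/5

Both planes have normal n = (1, 5, -3), |n| = √35. Any point on the first plane is at distance |15 − 1|/|n| = 14/√35 from the second.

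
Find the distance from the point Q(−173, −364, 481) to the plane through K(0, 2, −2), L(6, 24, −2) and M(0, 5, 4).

KL = (6, 22, 0) and KM = (0, 3, 6), so a normal is n = KL × KM = (132, −36, 18).
d = |132·(-173) + (-36)·(-364) + 18·481 − (-108)| / √(17424 + 1296 + 324) = |-966| / 138 = 7.

7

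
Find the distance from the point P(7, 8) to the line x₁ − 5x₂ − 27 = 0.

60/√26

d = |1·7 + (-5)·8 − 27| / √(1 + 25) = |-60|/√26 = 30√26/13.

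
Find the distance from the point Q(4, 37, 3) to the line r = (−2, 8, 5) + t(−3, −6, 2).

Direction vector d = (−3, −6, 2).
AP = (6, 29, −2), and AP × d = (46, −6, 51).
|AP × d|² = 4753 and |d|² = 49, so the distance is √(4753/49) = √97.

√97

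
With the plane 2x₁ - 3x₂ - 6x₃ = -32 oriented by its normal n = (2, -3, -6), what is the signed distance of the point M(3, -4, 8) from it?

2/7

n·M − (-32) = 2.
|n| = 7, so the signed distance is 2/7.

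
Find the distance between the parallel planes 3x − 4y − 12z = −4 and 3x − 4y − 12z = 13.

17/13

With common normal n = (3, −4, −12) (|n| = 13), the distance is |(-4) − 13|/|n| = 17/13.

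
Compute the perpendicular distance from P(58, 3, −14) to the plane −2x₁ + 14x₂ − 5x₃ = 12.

16/15

Normal vector n = (−2, 14, −5), and n·(58, 3, −14) − 12 = −16.
|n| = √(4 + 196 + 25) = 15, so the distance is |-16|/15 = 16/15.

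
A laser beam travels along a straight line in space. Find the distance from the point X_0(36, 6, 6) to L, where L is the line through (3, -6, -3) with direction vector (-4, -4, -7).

Direction vector d = (-4, -4, -7).
AP = (33, 12, 9), and AP × d = (-48, 195, -84).
|AP × d|² = 47385 and |d|² = 81, so the distance is √(47385/81) = √585 = 3√65.

3√65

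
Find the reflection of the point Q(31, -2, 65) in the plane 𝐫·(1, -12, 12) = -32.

(25, 70, -7)

n = (1, -12, 12), |n|² = 289, n·Q − (-32) = 867, so t = 867/289 = 3.
Foot F = Q − 3·n = (28, 34, 29); the reflection is 2F − Q = (25, 70, -7).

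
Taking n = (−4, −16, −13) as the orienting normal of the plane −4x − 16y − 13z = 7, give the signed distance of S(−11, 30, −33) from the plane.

n·S − 7 = -14.
|n| = 21, so the signed distance is -14/21 = -2/3.

-2/3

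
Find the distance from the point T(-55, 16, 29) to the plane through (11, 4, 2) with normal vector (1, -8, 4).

6

The plane has equation n·(r − (11, 4, 2)) = 0, i.e. n·r = -13.
n = (1, -8, 4); n·P − (-13) = -54; |n| = 9; distance = 54/9 = 6.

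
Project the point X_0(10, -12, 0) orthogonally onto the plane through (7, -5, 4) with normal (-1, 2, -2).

The perpendicular from X_0 has direction n = (-1, 2, -2): r = (10, -12, 0) + λ(-1, 2, -2).
Substitute into the plane: n·(X_0 + λn) = -25 gives -34 + 9λ = -25, so λ = 1.
Foot = (10, -12, 0) + 1·(-1, 2, -2) = (9, -10, -2).

(9, -10, -2)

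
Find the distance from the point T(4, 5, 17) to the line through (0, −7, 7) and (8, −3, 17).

4√5

A direction vector is d = (8, 4, 10).
AP = (4, 12, 10), and AP × d = (80, 40, −80).
|AP × d|² = 14400 and |d|² = 180, so the distance is √(14400/180) = √80 = 4√5.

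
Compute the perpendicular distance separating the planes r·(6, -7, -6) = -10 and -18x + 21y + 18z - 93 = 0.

Divide the second equation by -3 to match normals: 6x - 7y - 6z = -31.
Both planes have normal n = (6, -7, -6), |n| = 11. Any point on the first plane is at distance |(-31) − (-10)|/|n| = 21/11 from the second.

21/11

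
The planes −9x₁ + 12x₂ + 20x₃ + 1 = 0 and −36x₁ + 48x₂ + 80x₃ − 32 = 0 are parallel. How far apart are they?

Divide the second equation by 4 to match normals: −9x₁ + 12x₂ + 20x₃ = 8.
With common normal n = (−9, 12, 20) (|n| = 25), the distance is |(-1) − 8|/|n| = 9/25.

9/25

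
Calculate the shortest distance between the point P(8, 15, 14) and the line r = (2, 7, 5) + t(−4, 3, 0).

√181

Direction vector d = (−4, 3, 0).
AP = (6, 8, 9); AP·d = 0, |AP|² = 181, |d|² = 25.
distance² = |AP|² − (AP·d)²/|d|² = 181 − 0/25 = 181, so the distance is √181.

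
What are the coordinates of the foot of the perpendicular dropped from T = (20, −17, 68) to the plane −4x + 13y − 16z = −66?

(8, 22, 20)

n = (−4, 13, −16), |n|² = 441, and n·T − (-66) = -1323.
t = -1323/441 = -3, so the foot is T − t·n = (20, −17, 68) − (-3)·(−4, 13, −16) = (8, 22, 20).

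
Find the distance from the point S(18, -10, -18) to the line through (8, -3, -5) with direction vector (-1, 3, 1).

√142

Direction vector d = (-1, 3, 1).
AP = (10, -7, -13); AP·d = -44, |AP|² = 318, |d|² = 11.
distance² = |AP|² − (AP·d)²/|d|² = 318 − 1936/11 = 142, so the distance is √142.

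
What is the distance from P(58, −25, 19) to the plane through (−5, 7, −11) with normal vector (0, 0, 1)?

30

The plane has equation n·(r − (−5, 7, −11)) = 0, i.e. n·r = -11.
Then n·(58, −25, 19) − (−11) = 30.
|n| = √(0 + 0 + 1) = 1, so the distance is |30|/1 = 30.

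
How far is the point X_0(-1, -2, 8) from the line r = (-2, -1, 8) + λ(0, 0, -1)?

√2

Direction vector d = (0, 0, -1).
AP = (1, -1, 0); AP·d = 0, |AP|² = 2, |d|² = 1.
distance² = |AP|² − (AP·d)²/|d|² = 2 − 0/1 = 2, so the distance is √2.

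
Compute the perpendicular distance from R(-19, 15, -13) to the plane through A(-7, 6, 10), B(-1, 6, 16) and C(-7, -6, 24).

AB = (6, 0, 6) and AC = (0, -12, 14), so a normal is n = AB × AC = (72, -84, -72).
Then n·(-19, 15, -13) - (-1728) = 36.
|n| = √(5184 + 7056 + 5184) = 132, so the distance is |36|/132 = 3/11.

3/11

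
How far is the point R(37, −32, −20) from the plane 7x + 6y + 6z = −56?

Normal vector n = (7, 6, 6), and n·(37, −32, −20) − (−56) = 3.
|n| = √(49 + 36 + 36) = 11, so the distance is |3|/11 = 3/11.

3/11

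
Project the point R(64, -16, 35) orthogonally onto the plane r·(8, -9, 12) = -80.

n = (8, -9, 12), |n|² = 289, and n·R − (-80) = 1156.
t = 1156/289 = 4, so the foot is R − t·n = (64, -16, 35) − 4·(8, -9, 12) = (32, 20, -13).

(32, 20, -13)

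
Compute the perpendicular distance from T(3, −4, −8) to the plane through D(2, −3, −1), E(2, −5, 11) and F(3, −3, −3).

DE = (0, −2, 12) and DF = (1, 0, −2), so a normal is n = DE × DF = (4, 12, 2).
Then n·(3, −4, −8) − (−30) = −22.
|n| = √(16 + 144 + 4) = 2√41, so the distance is |-22|/(2√41) = 11/√41.

11√41/41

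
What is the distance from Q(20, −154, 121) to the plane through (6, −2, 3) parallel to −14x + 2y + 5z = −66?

6

Parallel planes share the normal n = (−14, 2, 5); since (6, −2, 3) lies on the plane, its equation is −14x + 2y + 5z = -73.
Then n·(20, −154, 121) − (−73) = 90.
|n| = √(196 + 4 + 25) = 15, so the distance is |90|/15 = 6.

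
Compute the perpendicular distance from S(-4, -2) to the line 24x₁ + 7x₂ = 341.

The normal to the line is n = (24, 7) with |n| = 25.
|n·S − 341| = |-110 − 341| = 451, so the distance is 451/25.

451/25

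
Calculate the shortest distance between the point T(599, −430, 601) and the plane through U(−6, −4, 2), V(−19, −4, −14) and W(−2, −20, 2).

9

UV = (−13, 0, −16) and UW = (4, −16, 0), so a normal is n = UV × UW = (−256, −64, 208).
n = (−256, −64, 208); n·P − 2208 = -3024; |n| = 336; distance = 3024/336 = 9.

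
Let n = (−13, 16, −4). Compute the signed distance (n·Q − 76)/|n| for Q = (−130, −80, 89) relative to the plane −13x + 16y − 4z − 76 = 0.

n·Q − 76 = -22.
|n| = 21, so the signed distance is -22/21.

-22/21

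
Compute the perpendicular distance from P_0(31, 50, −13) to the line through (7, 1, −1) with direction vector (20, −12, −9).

Direction vector d = (20, −12, −9).
AP = (24, 49, −12); AP·d = 0, |AP|² = 3121, |d|² = 625.
distance² = |AP|² − (AP·d)²/|d|² = 3121 − 0/625 = 3121, so the distance is √3121.

√3121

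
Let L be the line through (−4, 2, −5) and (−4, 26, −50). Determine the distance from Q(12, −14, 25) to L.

16

A direction vector is d = (0, 24, −45).
AP = (16, −16, 30), and AP × d = (0, 720, 384).
|AP × d|² = 665856 and |d|² = 2601, so the distance is √(665856/2601) = √256 = 16.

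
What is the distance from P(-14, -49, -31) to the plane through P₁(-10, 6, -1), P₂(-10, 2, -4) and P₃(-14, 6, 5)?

P₁P₂ = (0, -4, -3) and P₁P₃ = (-4, 0, 6), so a normal is n = P₁P₂ × P₁P₃ = (-24, 12, -16).
Then n·(-14, -49, -31) - 328 = -84.
|n| = √(576 + 144 + 256) = 4√61, so the distance is |-84|/(4√61) = 21/√61.

21√61/61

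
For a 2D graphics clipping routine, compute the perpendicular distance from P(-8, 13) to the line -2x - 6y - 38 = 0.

5√10

d = |(-2)·(-8) + (-6)·13 − 38| / √(4 + 36) = |-100|/(2√10) = 5√10.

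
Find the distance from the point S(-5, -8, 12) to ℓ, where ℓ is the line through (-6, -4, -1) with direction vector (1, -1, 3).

√10

Direction vector d = (1, -1, 3).
AP = (1, -4, 13); AP·d = 44, |AP|² = 186, |d|² = 11.
distance² = |AP|² − (AP·d)²/|d|² = 186 − 1936/11 = 10, so the distance is √10.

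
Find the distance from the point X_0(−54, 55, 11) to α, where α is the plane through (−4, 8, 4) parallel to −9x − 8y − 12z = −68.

Parallel planes share the normal n = (−9, −8, −12); since (−4, 8, 4) lies on the plane, its equation is −9x − 8y − 12z = -76.
n = (−9, −8, −12); n·P − (-76) = -10; |n| = 17; distance = 10/17.

10/17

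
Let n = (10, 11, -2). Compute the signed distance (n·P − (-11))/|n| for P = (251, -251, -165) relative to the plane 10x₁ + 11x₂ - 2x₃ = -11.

n·P − (-11) = 90.
|n| = 15, so the signed distance is 90/15 = 6.

6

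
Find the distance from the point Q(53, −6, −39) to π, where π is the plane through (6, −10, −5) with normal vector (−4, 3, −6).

The plane has equation n·(r − (6, −10, −5)) = 0, i.e. n·r = -24.
Then n·(53, −6, −39) − (−24) = 28.
|n| = √(16 + 9 + 36) = √61, so the distance is |28|/√61 = 28/√61.

28√61/61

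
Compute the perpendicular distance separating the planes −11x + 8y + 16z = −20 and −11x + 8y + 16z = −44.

8/7

Both planes have normal n = (−11, 8, 16), |n| = 21. Any point on the first plane is at distance |(-44) − (-20)|/|n| = 24/21 = 8/7 from the second.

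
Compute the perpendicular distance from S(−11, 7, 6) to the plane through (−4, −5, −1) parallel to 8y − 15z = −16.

9/17

Parallel planes share the normal n = (0, 8, −15); since (−4, −5, −1) lies on the plane, its equation is 8y − 15z = -25.
n = (0, 8, −15); n·P − (-25) = -9; |n| = 17; distance = 9/17.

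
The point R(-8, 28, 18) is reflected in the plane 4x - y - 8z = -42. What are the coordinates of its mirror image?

(8, 24, -14)

n = (4, -1, -8), |n|² = 81, n·R − (-42) = -162, so t = -162/81 = -2.
Foot F = R − (-2)·n = (0, 26, 2); the reflection is 2F − R = (8, 24, -14).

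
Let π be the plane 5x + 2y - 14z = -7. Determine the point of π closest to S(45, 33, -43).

(25, 25, 13)

n = (5, 2, -14), |n|² = 225, and n·S − (-7) = 900.
t = 900/225 = 4, so the foot is S − t·n = (45, 33, -43) − 4·(5, 2, -14) = (25, 25, 13).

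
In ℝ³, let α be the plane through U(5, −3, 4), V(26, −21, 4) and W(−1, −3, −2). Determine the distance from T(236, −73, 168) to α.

8

UV = (21, −18, 0) and UW = (−6, 0, −6), so a normal is n = UV × UW = (108, 126, −108).
Then n·(236, −73, 168) − (−270) = −1584.
|n| = √(11664 + 15876 + 11664) = 198, so the distance is |-1584|/198 = 8.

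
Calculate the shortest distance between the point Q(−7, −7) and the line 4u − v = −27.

d = |4·(-7) + (-1)·(-7) − (-27)| / √(16 + 1) = |6|/√17 = 6/√17.

6√17/17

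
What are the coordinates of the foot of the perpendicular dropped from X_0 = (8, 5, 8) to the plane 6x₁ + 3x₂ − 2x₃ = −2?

n = (6, 3, −2), |n|² = 49, and n·X_0 − (-2) = 49.
t = 49/49 = 1, so the foot is X_0 − t·n = (8, 5, 8) − 1·(6, 3, −2) = (2, 2, 10).

(2, 2, 10)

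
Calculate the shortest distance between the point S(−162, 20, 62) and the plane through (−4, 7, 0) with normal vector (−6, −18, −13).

4

The plane has equation n·(r − (−4, 7, 0)) = 0, i.e. n·r = -102.
Then n·(−162, 20, 62) − (−102) = −92.
|n| = √(36 + 324 + 169) = 23, so the distance is |-92|/23 = 4.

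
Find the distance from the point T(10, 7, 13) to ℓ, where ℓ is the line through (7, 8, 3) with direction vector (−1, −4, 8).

√29

Direction vector d = (−1, −4, 8).
AP = (3, −1, 10); AP·d = 81, |AP|² = 110, |d|² = 81.
distance² = |AP|² − (AP·d)²/|d|² = 110 − 6561/81 = 29, so the distance is √29.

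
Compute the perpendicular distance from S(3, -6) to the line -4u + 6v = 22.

The normal to the line is n = (-4, 6) with |n| = 2√13.
|n·S − 22| = |-48 − 22| = 70, so the distance is 70/(2√13) = 35/√13.

35√13/13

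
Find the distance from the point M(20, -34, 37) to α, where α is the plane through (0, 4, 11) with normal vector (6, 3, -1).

The plane has equation n·(r − (0, 4, 11)) = 0, i.e. n·r = 1.
Then n·(20, -34, 37) - 1 = -20.
|n| = √(36 + 9 + 1) = √46, so the distance is |-20|/√46 = 20/√46.

20/√46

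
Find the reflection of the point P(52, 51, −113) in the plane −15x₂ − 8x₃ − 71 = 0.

(52, 987/17, -1857/17)

With n = (0, −15, −8), the signed offset is (n·P − 71)/|n|² = 68/289 = 4/17.
P' = P − 2t·n = (52, 51, −113) − (8/17)·(0, −15, −8) = (52, 987/17, −1857/17).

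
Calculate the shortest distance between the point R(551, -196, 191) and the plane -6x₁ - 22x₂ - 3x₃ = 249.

8

Normal vector n = (-6, -22, -3), and n·(551, -196, 191) - 249 = 184.
|n| = √(36 + 484 + 9) = 23, so the distance is |184|/23 = 8.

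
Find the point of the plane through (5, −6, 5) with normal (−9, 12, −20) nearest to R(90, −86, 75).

The perpendicular from R has direction n = (−9, 12, −20): r = (90, −86, 75) + λ(−9, 12, −20).
Substitute into the plane: n·(R + λn) = -217 gives -3342 + 625λ = -217, so λ = 5.
Foot = (90, −86, 75) + 5·(−9, 12, −20) = (45, −26, −25).

(45, -26, -25)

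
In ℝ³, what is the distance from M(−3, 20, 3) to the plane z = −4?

Normal vector n = (0, 0, 1), and n·(−3, 20, 3) − (−4) = 7.
|n| = √(0 + 0 + 1) = 1, so the distance is |7|/1 = 7.

7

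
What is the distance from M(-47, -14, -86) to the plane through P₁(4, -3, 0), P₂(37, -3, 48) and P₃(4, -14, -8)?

P₁P₂ = (33, 0, 48) and P₁P₃ = (0, -11, -8), so a normal is n = P₁P₂ × P₁P₃ = (528, 264, -363).
Then n·(-47, -14, -86) - 1320 = 1386.
|n| = √(278784 + 69696 + 131769) = 693, so the distance is |1386|/693 = 2.

2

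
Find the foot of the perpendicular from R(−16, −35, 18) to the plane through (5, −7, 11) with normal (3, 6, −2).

n = (3, 6, −2), |n|² = 49, and n·R − (-49) = -245.
t = -245/49 = -5, so the foot is R − t·n = (−16, −35, 18) − (-5)·(3, 6, −2) = (−1, −5, 8).

(-1, -5, 8)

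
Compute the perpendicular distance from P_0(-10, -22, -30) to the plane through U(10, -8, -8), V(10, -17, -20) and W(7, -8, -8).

UV = (0, -9, -12) and UW = (-3, 0, 0), so a normal is n = UV × UW = (0, 36, -27).
Then n·(-10, -22, -30) - (-72) = 90.
|n| = √(0 + 1296 + 729) = 45, so the distance is |90|/45 = 2.

2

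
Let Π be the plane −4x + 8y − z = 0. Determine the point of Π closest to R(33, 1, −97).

n = (−4, 8, −1), |n|² = 81, and n·R − 0 = -27.
t = -27/81 = -1/3, so the foot is R − t·n = (33, 1, −97) − (-1/3)·(−4, 8, −1) = (95/3, 11/3, −292/3).

(95/3, 11/3, -292/3)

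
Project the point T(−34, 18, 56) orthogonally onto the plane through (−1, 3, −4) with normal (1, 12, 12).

n = (1, 12, 12), |n|² = 289, and n·T − (-13) = 867.
t = 867/289 = 3, so the foot is T − t·n = (−34, 18, 56) − 3·(1, 12, 12) = (−37, −18, 20).

(-37, -18, 20)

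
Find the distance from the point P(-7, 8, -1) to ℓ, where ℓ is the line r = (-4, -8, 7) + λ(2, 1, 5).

Direction vector d = (2, 1, 5).
AP = (-3, 16, -8); AP·d = -30, |AP|² = 329, |d|² = 30.
distance² = |AP|² − (AP·d)²/|d|² = 329 − 900/30 = 299, so the distance is √299.

√299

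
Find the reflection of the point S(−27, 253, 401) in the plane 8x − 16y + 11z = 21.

(-221/7, 1835/7, 2763/7)

n = (8, −16, 11), |n|² = 441, n·S − 21 = 126, so t = 126/441 = 2/7.
Foot F = S − (2/7)·n = (−205/7, 1803/7, 2785/7); the reflection is 2F − S = (−221/7, 1835/7, 2763/7).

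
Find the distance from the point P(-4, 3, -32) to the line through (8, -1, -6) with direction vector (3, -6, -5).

√766

Direction vector d = (3, -6, -5).
AP = (-12, 4, -26), and AP × d = (-176, -138, 60).
|AP × d|² = 53620 and |d|² = 70, so the distance is √(53620/70) = √766.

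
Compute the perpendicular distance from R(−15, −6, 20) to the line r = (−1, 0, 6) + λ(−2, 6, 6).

Direction vector d = (−2, 6, 6).
AP = (−14, −6, 14); AP·d = 76, |AP|² = 428, |d|² = 76.
distance² = |AP|² − (AP·d)²/|d|² = 428 − 5776/76 = 352, so the distance is 4√22.

4√22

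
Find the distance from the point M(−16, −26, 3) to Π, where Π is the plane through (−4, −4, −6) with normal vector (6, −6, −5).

15√97/97

The plane has equation n·(r − (−4, −4, −6)) = 0, i.e. n·r = 30.
Then n·(−16, −26, 3) − 30 = 15.
|n| = √(36 + 36 + 25) = √97, so the distance is |15|/√97 = 15/√97.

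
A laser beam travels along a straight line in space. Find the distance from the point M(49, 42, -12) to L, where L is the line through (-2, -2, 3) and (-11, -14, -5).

A direction vector is d = (-9, -12, -8).
AP = (51, 44, -15), and AP × d = (-532, 543, -216).
|AP × d|² = 624529 and |d|² = 289, so the distance is √(624529/289) = √2161.

√2161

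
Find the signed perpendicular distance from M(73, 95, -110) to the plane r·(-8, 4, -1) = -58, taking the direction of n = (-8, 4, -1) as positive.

-4

n·M − (-58) = -36.
|n| = 9, so the signed distance is -36/9 = -4.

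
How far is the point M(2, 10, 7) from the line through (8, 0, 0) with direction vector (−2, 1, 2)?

Direction vector d = (−2, 1, 2).
AP = (−6, 10, 7), and AP × d = (13, −2, 14).
|AP × d|² = 369 and |d|² = 9, so the distance is √(369/9) = √41.

√41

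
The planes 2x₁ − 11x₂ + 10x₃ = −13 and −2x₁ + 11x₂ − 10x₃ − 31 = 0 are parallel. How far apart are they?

Divide the second equation by -1 to match normals: 2x₁ − 11x₂ + 10x₃ = -31.
With common normal n = (2, −11, 10) (|n| = 15), the distance is |(-13) − (-31)|/|n| = 18/15 = 6/5.

6/5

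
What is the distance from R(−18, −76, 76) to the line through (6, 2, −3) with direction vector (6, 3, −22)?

3√493

Direction vector d = (6, 3, −22).
AP = (−24, −78, 79), and AP × d = (1479, −54, 396).
|AP × d|² = 2347173 and |d|² = 529, so the distance is √(2347173/529) = √4437 = 3√493.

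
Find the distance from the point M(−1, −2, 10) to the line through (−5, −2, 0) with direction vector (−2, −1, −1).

Direction vector d = (−2, −1, −1).
AP = (4, 0, 10); AP·d = -18, |AP|² = 116, |d|² = 6.
distance² = |AP|² − (AP·d)²/|d|² = 116 − 324/6 = 62, so the distance is √62.

√62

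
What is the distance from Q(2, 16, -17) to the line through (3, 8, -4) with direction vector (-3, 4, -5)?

√34

Direction vector d = (-3, 4, -5).
AP = (-1, 8, -13), and AP × d = (12, 34, 20).
|AP × d|² = 1700 and |d|² = 50, so the distance is √(1700/50) = √34.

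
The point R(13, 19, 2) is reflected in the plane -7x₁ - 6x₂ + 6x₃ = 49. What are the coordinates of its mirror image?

With n = (-7, -6, 6), the signed offset is (n·R − 49)/|n|² = -242/121 = -2.
R' = R − 2t·n = (13, 19, 2) − (-4)·(-7, -6, 6) = (-15, -5, 26).

(-15, -5, 26)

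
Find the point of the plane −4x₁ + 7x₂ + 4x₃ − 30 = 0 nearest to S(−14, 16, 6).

(-6, 2, -2)

n = (−4, 7, 4), |n|² = 81, and n·S − 30 = 162.
t = 162/81 = 2, so the foot is S − t·n = (−14, 16, 6) − 2·(−4, 7, 4) = (−6, 2, −2).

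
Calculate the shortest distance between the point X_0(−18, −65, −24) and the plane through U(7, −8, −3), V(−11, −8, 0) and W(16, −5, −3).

UV = (−18, 0, 3) and UW = (9, 3, 0), so a normal is n = UV × UW = (−9, 27, −54).
d = |(-9)·(-18) + 27·(-65) + (-54)·(-24) − (-117)| / √(81 + 729 + 2916) = |-180| / (9√46) = 10√46/23.

20/√46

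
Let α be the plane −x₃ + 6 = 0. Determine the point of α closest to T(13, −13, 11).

n = (0, 0, −1), |n|² = 1, and n·T − (-6) = -5.
t = -5/1 = -5, so the foot is T − t·n = (13, −13, 11) − (-5)·(0, 0, −1) = (13, −13, 6).

(13, -13, 6)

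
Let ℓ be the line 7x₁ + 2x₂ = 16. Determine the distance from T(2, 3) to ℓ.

d = |7·2 + 2·3 − 16| / √(49 + 4) = |4|/√53 = 4/√53.

4√53/53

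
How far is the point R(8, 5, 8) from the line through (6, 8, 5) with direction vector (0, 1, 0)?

Direction vector d = (0, 1, 0).
AP = (2, -3, 3); AP·d = -3, |AP|² = 22, |d|² = 1.
distance² = |AP|² − (AP·d)²/|d|² = 22 − 9/1 = 13, so the distance is √13.

√13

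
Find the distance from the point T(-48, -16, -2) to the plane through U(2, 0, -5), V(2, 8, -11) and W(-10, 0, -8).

UV = (0, 8, -6) and UW = (-12, 0, -3), so a normal is n = UV × UW = (-24, 72, 96).
d = |(-24)·(-48) + 72·(-16) + 96·(-2) − (-528)| / √(576 + 5184 + 9216) = |336| / (24√26) = 7√26/13.

7√26/13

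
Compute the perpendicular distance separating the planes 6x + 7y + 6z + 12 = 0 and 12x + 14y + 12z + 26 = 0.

Divide the second equation by 2 to match normals: 6x + 7y + 6z = -13.
Both planes have normal n = (6, 7, 6), |n| = 11. Any point on the first plane is at distance |(-13) − (-12)|/|n| = 1/11 from the second.

1/11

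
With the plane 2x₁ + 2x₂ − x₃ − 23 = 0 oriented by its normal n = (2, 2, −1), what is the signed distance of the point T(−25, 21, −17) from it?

n·T − 23 = -14.
|n| = 3, so the signed distance is -14/3.

-14/3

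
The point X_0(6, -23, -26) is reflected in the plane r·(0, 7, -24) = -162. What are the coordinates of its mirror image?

(6, -37, 22)

n = (0, 7, -24), |n|² = 625, n·X_0 − (-162) = 625, so t = 625/625 = 1.
Foot F = X_0 − 1·n = (6, -30, -2); the reflection is 2F − X_0 = (6, -37, 22).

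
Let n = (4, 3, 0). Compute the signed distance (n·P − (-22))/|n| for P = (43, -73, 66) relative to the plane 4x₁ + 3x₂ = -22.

n·P − (-22) = -25.
|n| = 5, so the signed distance is -25/5 = -5.

-5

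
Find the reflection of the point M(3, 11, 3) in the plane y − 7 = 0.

(3, 3, 3)

n = (0, 1, 0), |n|² = 1, n·M − 7 = 4, so t = 4/1 = 4.
Foot F = M − 4·n = (3, 7, 3); the reflection is 2F − M = (3, 3, 3).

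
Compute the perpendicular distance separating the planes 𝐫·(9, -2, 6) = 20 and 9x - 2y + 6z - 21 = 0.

1/11

Both planes have normal n = (9, -2, 6), |n| = 11. Any point on the first plane is at distance |21 − 20|/|n| = 1/11 from the second.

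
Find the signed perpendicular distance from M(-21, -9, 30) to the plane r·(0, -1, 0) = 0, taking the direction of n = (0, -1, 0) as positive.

9

n·M − 0 = 9.
|n| = 1, so the signed distance is 9/1 = 9.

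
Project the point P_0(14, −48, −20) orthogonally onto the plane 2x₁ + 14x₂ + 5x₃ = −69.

The perpendicular from P_0 has direction n = (2, 14, 5): r = (14, −48, −20) + λ(2, 14, 5).
Substitute into the plane: n·(P_0 + λn) = -69 gives -744 + 225λ = -69, so λ = 3.
Foot = (14, −48, −20) + 3·(2, 14, 5) = (20, −6, −5).

(20, -6, -5)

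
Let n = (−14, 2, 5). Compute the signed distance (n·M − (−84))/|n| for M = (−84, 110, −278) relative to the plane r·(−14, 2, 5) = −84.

n·M − (-84) = 90.
|n| = 15, so the signed distance is 90/15 = 6.

6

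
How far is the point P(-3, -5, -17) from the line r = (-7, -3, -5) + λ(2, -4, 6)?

Direction vector d = (2, -4, 6).
AP = (4, -2, -12), and AP × d = (-60, -48, -12).
|AP × d|² = 6048 and |d|² = 56, so the distance is √(6048/56) = √108 = 6√3.

6√3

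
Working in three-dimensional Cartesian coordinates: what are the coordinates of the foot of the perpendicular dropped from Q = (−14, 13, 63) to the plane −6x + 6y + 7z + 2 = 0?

(16, -17, 28)

n = (−6, 6, 7), |n|² = 121, and n·Q − (-2) = 605.
t = 605/121 = 5, so the foot is Q − t·n = (−14, 13, 63) − 5·(−6, 6, 7) = (16, −17, 28).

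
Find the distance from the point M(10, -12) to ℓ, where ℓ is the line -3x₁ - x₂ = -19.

1/√10

The normal to the line is n = (-3, -1) with |n| = √10.
|n·M − (-19)| = |-18 − (-19)| = 1, so the distance is 1/√10 = √10/10.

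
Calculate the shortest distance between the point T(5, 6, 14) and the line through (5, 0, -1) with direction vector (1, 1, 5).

3√2

Direction vector d = (1, 1, 5).
AP = (0, 6, 15), and AP × d = (15, 15, -6).
|AP × d|² = 486 and |d|² = 27, so the distance is √(486/27) = √18 = 3√2.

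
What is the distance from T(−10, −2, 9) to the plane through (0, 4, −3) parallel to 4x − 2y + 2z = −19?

Parallel planes share the normal n = (4, −2, 2); since (0, 4, −3) lies on the plane, its equation is 4x − 2y + 2z = -14.
d = |4·(-10) + (-2)·(-2) + 2·9 − (-14)| / √(16 + 4 + 4) = |-4| / (2√6) = 2/√6.

√6/3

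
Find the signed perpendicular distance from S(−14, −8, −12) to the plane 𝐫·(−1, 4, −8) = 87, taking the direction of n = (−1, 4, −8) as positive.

n·S − 87 = -9.
|n| = 9, so the signed distance is -9/9 = -1.

-1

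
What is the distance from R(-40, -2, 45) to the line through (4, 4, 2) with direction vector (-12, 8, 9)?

2√305

Direction vector d = (-12, 8, 9).
AP = (-44, -6, 43); AP·d = 867, |AP|² = 3821, |d|² = 289.
distance² = |AP|² − (AP·d)²/|d|² = 3821 − 751689/289 = 1220, so the distance is 2√305.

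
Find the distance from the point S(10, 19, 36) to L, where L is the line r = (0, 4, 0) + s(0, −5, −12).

10

Direction vector d = (0, −5, −12).
AP = (10, 15, 36); AP·d = -507, |AP|² = 1621, |d|² = 169.
distance² = |AP|² − (AP·d)²/|d|² = 1621 − 257049/169 = 100, so the distance is 10.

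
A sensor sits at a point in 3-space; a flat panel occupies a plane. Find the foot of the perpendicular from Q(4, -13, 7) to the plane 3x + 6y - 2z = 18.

(10, -1, 3)

The perpendicular from Q has direction n = (3, 6, -2): r = (4, -13, 7) + λ(3, 6, -2).
Substitute into the plane: n·(Q + λn) = 18 gives -80 + 49λ = 18, so λ = 2.
Foot = (4, -13, 7) + 2·(3, 6, -2) = (10, -1, 3).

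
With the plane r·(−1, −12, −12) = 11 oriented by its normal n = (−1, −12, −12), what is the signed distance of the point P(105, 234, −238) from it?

-4

n·P − 11 = -68.
|n| = 17, so the signed distance is -68/17 = -4.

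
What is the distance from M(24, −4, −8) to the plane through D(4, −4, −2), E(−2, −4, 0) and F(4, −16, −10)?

√14/7

DE = (−6, 0, 2) and DF = (0, −12, −8), so a normal is n = DE × DF = (24, −48, 72).
Then n·(24, −4, −8) − 144 = 48.
|n| = √(576 + 2304 + 5184) = 24√14, so the distance is |48|/(24√14) = 2/√14.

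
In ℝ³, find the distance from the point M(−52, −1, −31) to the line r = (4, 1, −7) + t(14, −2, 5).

Direction vector d = (14, −2, 5).
AP = (−56, −2, −24); AP·d = -900, |AP|² = 3716, |d|² = 225.
distance² = |AP|² − (AP·d)²/|d|² = 3716 − 810000/225 = 116, so the distance is 2√29.

2√29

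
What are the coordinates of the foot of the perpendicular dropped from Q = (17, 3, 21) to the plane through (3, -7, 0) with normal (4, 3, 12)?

(9, -3, -3)

The perpendicular from Q has direction n = (4, 3, 12): r = (17, 3, 21) + μ(4, 3, 12).
Substitute into the plane: n·(Q + μn) = -9 gives 329 + 169μ = -9, so μ = -2.
Foot = (17, 3, 21) + (-2)·(4, 3, 12) = (9, -3, -3).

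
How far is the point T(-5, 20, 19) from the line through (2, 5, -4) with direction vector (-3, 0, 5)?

√259

Direction vector d = (-3, 0, 5).
AP = (-7, 15, 23), and AP × d = (75, -34, 45).
|AP × d|² = 8806 and |d|² = 34, so the distance is √(8806/34) = √259.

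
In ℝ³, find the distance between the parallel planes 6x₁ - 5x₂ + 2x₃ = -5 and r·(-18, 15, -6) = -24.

Divide the second equation by -3 to match normals: 6x₁ - 5x₂ + 2x₃ = 8.
Both planes have normal n = (6, -5, 2), |n| = √65. Any point on the first plane is at distance |8 − (-5)|/|n| = 13/√65 = √65/5 from the second.

√65/5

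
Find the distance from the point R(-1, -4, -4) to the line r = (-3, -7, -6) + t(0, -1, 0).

2√2

Direction vector d = (0, -1, 0).
AP = (2, 3, 2); AP·d = -3, |AP|² = 17, |d|² = 1.
distance² = |AP|² − (AP·d)²/|d|² = 17 − 9/1 = 8, so the distance is 2√2.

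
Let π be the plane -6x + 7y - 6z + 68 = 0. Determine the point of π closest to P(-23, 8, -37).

n = (-6, 7, -6), |n|² = 121, and n·P − (-68) = 484.
t = 484/121 = 4, so the foot is P − t·n = (-23, 8, -37) − 4·(-6, 7, -6) = (1, -20, -13).

(1, -20, -13)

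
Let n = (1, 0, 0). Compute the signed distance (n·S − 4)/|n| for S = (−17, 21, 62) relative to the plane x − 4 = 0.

n·S − 4 = -21.
|n| = 1, so the signed distance is -21/1 = -21.

-21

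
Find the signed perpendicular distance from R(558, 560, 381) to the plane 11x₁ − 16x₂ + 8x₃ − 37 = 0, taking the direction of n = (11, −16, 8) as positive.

9

n·R − 37 = 189.
|n| = 21, so the signed distance is 189/21 = 9.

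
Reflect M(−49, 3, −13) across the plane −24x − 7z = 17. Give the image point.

n = (−24, 0, −7), |n|² = 625, n·M − 17 = 1250, so t = 1250/625 = 2.
Foot F = M − 2·n = (−1, 3, 1); the reflection is 2F − M = (47, 3, 15).

(47, 3, 15)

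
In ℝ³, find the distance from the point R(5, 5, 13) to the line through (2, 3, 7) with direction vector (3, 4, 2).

2√5

Direction vector d = (3, 4, 2).
AP = (3, 2, 6); AP·d = 29, |AP|² = 49, |d|² = 29.
distance² = |AP|² − (AP·d)²/|d|² = 49 − 841/29 = 20, so the distance is 2√5.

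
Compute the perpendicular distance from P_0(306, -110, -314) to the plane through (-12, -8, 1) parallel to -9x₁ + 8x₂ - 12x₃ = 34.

6

Parallel planes share the normal n = (-9, 8, -12); since (-12, -8, 1) lies on the plane, its equation is -9x₁ + 8x₂ - 12x₃ = 32.
n = (-9, 8, -12); n·P − 32 = 102; |n| = 17; distance = 102/17 = 6.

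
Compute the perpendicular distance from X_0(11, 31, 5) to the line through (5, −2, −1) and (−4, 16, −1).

A direction vector is d = (−9, 18, 0).
AP = (6, 33, 6); AP·d = 540, |AP|² = 1161, |d|² = 405.
distance² = |AP|² − (AP·d)²/|d|² = 1161 − 291600/405 = 441, so the distance is 21.

21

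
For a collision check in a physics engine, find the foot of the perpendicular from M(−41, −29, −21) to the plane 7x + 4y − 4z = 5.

(-13, -13, -37)

n = (7, 4, −4), |n|² = 81, and n·M − 5 = -324.
t = -324/81 = -4, so the foot is M − t·n = (−41, −29, −21) − (-4)·(7, 4, −4) = (−13, −13, −37).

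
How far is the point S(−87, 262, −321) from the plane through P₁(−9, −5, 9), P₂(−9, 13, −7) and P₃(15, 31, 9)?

6

P₁P₂ = (0, 18, −16) and P₁P₃ = (24, 36, 0), so a normal is n = P₁P₂ × P₁P₃ = (576, −384, −432).
n = (576, −384, −432); n·P − (-7152) = -4896; |n| = 816; distance = 4896/816 = 6.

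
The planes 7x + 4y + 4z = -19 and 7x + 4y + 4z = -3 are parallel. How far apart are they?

16/9

Both planes have normal n = (7, 4, 4), |n| = 9. Any point on the first plane is at distance |(-3) − (-19)|/|n| = 16/9 from the second.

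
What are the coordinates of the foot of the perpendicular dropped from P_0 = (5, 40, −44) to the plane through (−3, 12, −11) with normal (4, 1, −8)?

(-11, 36, -12)

The perpendicular from P_0 has direction n = (4, 1, −8): r = (5, 40, −44) + t(4, 1, −8).
Substitute into the plane: n·(P_0 + tn) = 88 gives 412 + 81t = 88, so t = -4.
Foot = (5, 40, −44) + (-4)·(4, 1, −8) = (−11, 36, −12).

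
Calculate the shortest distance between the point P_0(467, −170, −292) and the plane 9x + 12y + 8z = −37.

8

Normal vector n = (9, 12, 8), and n·(467, −170, −292) − (−37) = −136.
|n| = √(81 + 144 + 64) = 17, so the distance is |-136|/17 = 8.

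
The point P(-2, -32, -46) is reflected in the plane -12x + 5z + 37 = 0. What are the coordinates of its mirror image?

(-26, -32, -36)

n = (-12, 0, 5), |n|² = 169, n·P − (-37) = -169, so t = -169/169 = -1.
Foot F = P − (-1)·n = (-14, -32, -41); the reflection is 2F − P = (-26, -32, -36).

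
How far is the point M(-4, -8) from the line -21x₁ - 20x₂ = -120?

364/29

The normal to the line is n = (-21, -20) with |n| = 29.
|n·M − (-120)| = |244 − (-120)| = 364, so the distance is 364/29.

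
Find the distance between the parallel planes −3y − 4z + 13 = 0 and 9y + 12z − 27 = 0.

4/5

Divide the second equation by -3 to match normals: −3y − 4z = -9.
Both planes have normal n = (0, −3, −4), |n| = 5. Any point on the first plane is at distance |(-9) − (-13)|/|n| = 4/5 from the second.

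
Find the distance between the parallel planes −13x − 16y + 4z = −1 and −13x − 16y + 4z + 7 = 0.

2/7

Both planes have normal n = (−13, −16, 4), |n| = 21. Any point on the first plane is at distance |(-7) − (-1)|/|n| = 6/21 = 2/7 from the second.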